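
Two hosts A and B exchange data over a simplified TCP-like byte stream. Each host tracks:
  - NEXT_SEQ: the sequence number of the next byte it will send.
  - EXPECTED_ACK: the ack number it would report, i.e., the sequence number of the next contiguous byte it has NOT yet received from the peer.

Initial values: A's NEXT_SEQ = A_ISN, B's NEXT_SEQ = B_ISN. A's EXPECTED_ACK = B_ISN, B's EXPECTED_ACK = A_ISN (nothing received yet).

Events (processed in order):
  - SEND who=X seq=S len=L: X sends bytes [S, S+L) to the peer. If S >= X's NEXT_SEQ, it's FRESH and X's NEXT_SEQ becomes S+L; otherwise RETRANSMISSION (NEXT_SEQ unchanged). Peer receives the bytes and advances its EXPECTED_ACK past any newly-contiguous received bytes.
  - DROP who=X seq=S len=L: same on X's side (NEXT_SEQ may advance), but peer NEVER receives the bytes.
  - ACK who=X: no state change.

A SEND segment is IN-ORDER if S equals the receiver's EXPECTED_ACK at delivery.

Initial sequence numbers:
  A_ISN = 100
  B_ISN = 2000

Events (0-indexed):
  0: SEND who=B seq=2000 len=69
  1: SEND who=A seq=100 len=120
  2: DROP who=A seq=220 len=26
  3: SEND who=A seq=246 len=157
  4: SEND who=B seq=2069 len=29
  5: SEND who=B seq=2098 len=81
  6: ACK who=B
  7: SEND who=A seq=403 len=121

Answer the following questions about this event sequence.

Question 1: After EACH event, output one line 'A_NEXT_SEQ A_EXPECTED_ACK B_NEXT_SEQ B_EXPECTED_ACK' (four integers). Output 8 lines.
100 2069 2069 100
220 2069 2069 220
246 2069 2069 220
403 2069 2069 220
403 2098 2098 220
403 2179 2179 220
403 2179 2179 220
524 2179 2179 220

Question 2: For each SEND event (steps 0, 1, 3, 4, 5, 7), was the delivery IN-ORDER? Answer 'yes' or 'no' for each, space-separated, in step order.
Answer: yes yes no yes yes no

Derivation:
Step 0: SEND seq=2000 -> in-order
Step 1: SEND seq=100 -> in-order
Step 3: SEND seq=246 -> out-of-order
Step 4: SEND seq=2069 -> in-order
Step 5: SEND seq=2098 -> in-order
Step 7: SEND seq=403 -> out-of-order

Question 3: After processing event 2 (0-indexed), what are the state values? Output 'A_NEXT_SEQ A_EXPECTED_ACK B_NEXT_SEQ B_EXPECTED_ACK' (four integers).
After event 0: A_seq=100 A_ack=2069 B_seq=2069 B_ack=100
After event 1: A_seq=220 A_ack=2069 B_seq=2069 B_ack=220
After event 2: A_seq=246 A_ack=2069 B_seq=2069 B_ack=220

246 2069 2069 220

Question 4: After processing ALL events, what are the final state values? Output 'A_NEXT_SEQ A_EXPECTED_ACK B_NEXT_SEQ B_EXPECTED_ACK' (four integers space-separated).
Answer: 524 2179 2179 220

Derivation:
After event 0: A_seq=100 A_ack=2069 B_seq=2069 B_ack=100
After event 1: A_seq=220 A_ack=2069 B_seq=2069 B_ack=220
After event 2: A_seq=246 A_ack=2069 B_seq=2069 B_ack=220
After event 3: A_seq=403 A_ack=2069 B_seq=2069 B_ack=220
After event 4: A_seq=403 A_ack=2098 B_seq=2098 B_ack=220
After event 5: A_seq=403 A_ack=2179 B_seq=2179 B_ack=220
After event 6: A_seq=403 A_ack=2179 B_seq=2179 B_ack=220
After event 7: A_seq=524 A_ack=2179 B_seq=2179 B_ack=220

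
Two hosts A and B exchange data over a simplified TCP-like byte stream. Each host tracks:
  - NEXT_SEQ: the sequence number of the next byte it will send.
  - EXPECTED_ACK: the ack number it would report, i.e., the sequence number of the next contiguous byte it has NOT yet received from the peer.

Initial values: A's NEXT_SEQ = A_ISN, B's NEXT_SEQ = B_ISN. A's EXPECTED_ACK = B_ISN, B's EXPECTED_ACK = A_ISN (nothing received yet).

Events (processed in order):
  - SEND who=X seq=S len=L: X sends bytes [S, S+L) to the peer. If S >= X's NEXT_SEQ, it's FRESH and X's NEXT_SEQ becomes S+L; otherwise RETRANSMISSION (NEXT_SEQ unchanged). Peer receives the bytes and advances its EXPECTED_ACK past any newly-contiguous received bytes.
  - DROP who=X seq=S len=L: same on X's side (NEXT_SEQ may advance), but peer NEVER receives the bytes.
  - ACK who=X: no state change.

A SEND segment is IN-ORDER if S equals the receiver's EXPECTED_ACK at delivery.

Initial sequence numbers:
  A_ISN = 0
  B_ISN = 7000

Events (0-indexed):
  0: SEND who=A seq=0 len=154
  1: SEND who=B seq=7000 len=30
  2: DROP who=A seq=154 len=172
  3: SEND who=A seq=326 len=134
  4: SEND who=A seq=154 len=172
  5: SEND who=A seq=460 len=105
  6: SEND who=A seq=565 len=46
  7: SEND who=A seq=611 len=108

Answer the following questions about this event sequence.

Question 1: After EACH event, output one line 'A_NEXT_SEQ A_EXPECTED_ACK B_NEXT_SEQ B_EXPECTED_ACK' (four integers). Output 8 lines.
154 7000 7000 154
154 7030 7030 154
326 7030 7030 154
460 7030 7030 154
460 7030 7030 460
565 7030 7030 565
611 7030 7030 611
719 7030 7030 719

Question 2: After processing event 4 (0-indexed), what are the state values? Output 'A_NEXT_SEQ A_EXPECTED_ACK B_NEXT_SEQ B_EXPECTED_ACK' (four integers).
After event 0: A_seq=154 A_ack=7000 B_seq=7000 B_ack=154
After event 1: A_seq=154 A_ack=7030 B_seq=7030 B_ack=154
After event 2: A_seq=326 A_ack=7030 B_seq=7030 B_ack=154
After event 3: A_seq=460 A_ack=7030 B_seq=7030 B_ack=154
After event 4: A_seq=460 A_ack=7030 B_seq=7030 B_ack=460

460 7030 7030 460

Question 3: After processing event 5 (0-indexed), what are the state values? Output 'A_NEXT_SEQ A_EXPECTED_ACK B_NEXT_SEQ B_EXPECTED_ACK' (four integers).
After event 0: A_seq=154 A_ack=7000 B_seq=7000 B_ack=154
After event 1: A_seq=154 A_ack=7030 B_seq=7030 B_ack=154
After event 2: A_seq=326 A_ack=7030 B_seq=7030 B_ack=154
After event 3: A_seq=460 A_ack=7030 B_seq=7030 B_ack=154
After event 4: A_seq=460 A_ack=7030 B_seq=7030 B_ack=460
After event 5: A_seq=565 A_ack=7030 B_seq=7030 B_ack=565

565 7030 7030 565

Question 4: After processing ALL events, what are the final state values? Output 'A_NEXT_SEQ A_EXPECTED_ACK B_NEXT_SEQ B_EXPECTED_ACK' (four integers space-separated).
After event 0: A_seq=154 A_ack=7000 B_seq=7000 B_ack=154
After event 1: A_seq=154 A_ack=7030 B_seq=7030 B_ack=154
After event 2: A_seq=326 A_ack=7030 B_seq=7030 B_ack=154
After event 3: A_seq=460 A_ack=7030 B_seq=7030 B_ack=154
After event 4: A_seq=460 A_ack=7030 B_seq=7030 B_ack=460
After event 5: A_seq=565 A_ack=7030 B_seq=7030 B_ack=565
After event 6: A_seq=611 A_ack=7030 B_seq=7030 B_ack=611
After event 7: A_seq=719 A_ack=7030 B_seq=7030 B_ack=719

Answer: 719 7030 7030 719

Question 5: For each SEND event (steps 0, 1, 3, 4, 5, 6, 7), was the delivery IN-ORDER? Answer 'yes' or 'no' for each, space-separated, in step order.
Answer: yes yes no yes yes yes yes

Derivation:
Step 0: SEND seq=0 -> in-order
Step 1: SEND seq=7000 -> in-order
Step 3: SEND seq=326 -> out-of-order
Step 4: SEND seq=154 -> in-order
Step 5: SEND seq=460 -> in-order
Step 6: SEND seq=565 -> in-order
Step 7: SEND seq=611 -> in-order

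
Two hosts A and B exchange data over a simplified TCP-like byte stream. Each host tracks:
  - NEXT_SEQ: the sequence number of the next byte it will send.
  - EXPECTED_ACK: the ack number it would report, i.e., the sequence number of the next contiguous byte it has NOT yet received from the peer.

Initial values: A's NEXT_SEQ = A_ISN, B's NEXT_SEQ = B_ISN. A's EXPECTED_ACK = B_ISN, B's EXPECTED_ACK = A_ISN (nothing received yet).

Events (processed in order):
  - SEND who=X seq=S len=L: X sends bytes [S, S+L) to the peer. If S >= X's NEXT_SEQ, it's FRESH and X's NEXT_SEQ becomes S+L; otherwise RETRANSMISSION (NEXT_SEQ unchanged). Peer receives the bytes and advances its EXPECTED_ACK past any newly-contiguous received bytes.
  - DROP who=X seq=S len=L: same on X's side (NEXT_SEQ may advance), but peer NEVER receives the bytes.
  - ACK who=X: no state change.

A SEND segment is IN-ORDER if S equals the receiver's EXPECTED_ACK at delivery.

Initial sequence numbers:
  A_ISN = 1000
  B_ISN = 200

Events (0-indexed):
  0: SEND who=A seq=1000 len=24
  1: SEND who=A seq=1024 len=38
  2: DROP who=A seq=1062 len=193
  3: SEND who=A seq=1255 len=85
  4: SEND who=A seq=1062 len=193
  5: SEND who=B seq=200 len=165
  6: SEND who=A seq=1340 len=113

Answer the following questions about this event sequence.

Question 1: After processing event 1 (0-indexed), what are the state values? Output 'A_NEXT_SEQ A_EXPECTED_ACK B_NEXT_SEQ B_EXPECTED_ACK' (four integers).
After event 0: A_seq=1024 A_ack=200 B_seq=200 B_ack=1024
After event 1: A_seq=1062 A_ack=200 B_seq=200 B_ack=1062

1062 200 200 1062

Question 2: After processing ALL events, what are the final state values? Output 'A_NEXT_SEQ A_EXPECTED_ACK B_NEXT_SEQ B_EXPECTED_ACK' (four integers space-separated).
After event 0: A_seq=1024 A_ack=200 B_seq=200 B_ack=1024
After event 1: A_seq=1062 A_ack=200 B_seq=200 B_ack=1062
After event 2: A_seq=1255 A_ack=200 B_seq=200 B_ack=1062
After event 3: A_seq=1340 A_ack=200 B_seq=200 B_ack=1062
After event 4: A_seq=1340 A_ack=200 B_seq=200 B_ack=1340
After event 5: A_seq=1340 A_ack=365 B_seq=365 B_ack=1340
After event 6: A_seq=1453 A_ack=365 B_seq=365 B_ack=1453

Answer: 1453 365 365 1453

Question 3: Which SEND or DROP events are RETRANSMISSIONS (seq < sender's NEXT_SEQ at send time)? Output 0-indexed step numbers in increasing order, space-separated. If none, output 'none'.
Answer: 4

Derivation:
Step 0: SEND seq=1000 -> fresh
Step 1: SEND seq=1024 -> fresh
Step 2: DROP seq=1062 -> fresh
Step 3: SEND seq=1255 -> fresh
Step 4: SEND seq=1062 -> retransmit
Step 5: SEND seq=200 -> fresh
Step 6: SEND seq=1340 -> fresh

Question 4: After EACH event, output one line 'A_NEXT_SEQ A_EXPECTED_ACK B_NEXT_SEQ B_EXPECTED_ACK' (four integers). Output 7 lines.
1024 200 200 1024
1062 200 200 1062
1255 200 200 1062
1340 200 200 1062
1340 200 200 1340
1340 365 365 1340
1453 365 365 1453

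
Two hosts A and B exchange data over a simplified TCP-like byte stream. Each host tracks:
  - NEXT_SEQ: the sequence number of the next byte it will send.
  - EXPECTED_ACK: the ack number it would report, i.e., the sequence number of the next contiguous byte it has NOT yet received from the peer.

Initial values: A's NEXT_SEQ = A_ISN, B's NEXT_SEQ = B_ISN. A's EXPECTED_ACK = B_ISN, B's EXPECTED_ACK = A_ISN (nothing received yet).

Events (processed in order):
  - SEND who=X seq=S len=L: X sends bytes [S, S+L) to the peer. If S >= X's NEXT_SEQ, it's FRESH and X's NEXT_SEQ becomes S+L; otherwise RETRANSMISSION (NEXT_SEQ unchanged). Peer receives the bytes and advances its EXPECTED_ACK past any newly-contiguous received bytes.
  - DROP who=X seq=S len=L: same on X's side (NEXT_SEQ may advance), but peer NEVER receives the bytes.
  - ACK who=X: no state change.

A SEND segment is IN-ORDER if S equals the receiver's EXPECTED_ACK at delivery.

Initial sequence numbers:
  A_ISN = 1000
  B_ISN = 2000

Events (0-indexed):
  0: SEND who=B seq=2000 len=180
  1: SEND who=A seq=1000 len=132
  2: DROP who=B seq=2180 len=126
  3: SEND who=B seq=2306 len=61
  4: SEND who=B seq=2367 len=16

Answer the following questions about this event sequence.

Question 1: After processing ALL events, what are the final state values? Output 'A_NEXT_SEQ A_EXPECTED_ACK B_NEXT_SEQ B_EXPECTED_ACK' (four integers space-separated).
After event 0: A_seq=1000 A_ack=2180 B_seq=2180 B_ack=1000
After event 1: A_seq=1132 A_ack=2180 B_seq=2180 B_ack=1132
After event 2: A_seq=1132 A_ack=2180 B_seq=2306 B_ack=1132
After event 3: A_seq=1132 A_ack=2180 B_seq=2367 B_ack=1132
After event 4: A_seq=1132 A_ack=2180 B_seq=2383 B_ack=1132

Answer: 1132 2180 2383 1132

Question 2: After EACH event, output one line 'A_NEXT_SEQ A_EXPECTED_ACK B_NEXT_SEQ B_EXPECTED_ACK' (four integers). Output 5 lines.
1000 2180 2180 1000
1132 2180 2180 1132
1132 2180 2306 1132
1132 2180 2367 1132
1132 2180 2383 1132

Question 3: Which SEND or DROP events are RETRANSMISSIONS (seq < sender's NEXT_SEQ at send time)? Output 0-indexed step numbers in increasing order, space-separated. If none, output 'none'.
Answer: none

Derivation:
Step 0: SEND seq=2000 -> fresh
Step 1: SEND seq=1000 -> fresh
Step 2: DROP seq=2180 -> fresh
Step 3: SEND seq=2306 -> fresh
Step 4: SEND seq=2367 -> fresh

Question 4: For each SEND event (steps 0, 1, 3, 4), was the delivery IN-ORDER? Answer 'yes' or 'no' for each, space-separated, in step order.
Step 0: SEND seq=2000 -> in-order
Step 1: SEND seq=1000 -> in-order
Step 3: SEND seq=2306 -> out-of-order
Step 4: SEND seq=2367 -> out-of-order

Answer: yes yes no no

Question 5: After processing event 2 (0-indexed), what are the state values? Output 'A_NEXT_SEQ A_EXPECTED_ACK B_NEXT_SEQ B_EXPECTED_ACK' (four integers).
After event 0: A_seq=1000 A_ack=2180 B_seq=2180 B_ack=1000
After event 1: A_seq=1132 A_ack=2180 B_seq=2180 B_ack=1132
After event 2: A_seq=1132 A_ack=2180 B_seq=2306 B_ack=1132

1132 2180 2306 1132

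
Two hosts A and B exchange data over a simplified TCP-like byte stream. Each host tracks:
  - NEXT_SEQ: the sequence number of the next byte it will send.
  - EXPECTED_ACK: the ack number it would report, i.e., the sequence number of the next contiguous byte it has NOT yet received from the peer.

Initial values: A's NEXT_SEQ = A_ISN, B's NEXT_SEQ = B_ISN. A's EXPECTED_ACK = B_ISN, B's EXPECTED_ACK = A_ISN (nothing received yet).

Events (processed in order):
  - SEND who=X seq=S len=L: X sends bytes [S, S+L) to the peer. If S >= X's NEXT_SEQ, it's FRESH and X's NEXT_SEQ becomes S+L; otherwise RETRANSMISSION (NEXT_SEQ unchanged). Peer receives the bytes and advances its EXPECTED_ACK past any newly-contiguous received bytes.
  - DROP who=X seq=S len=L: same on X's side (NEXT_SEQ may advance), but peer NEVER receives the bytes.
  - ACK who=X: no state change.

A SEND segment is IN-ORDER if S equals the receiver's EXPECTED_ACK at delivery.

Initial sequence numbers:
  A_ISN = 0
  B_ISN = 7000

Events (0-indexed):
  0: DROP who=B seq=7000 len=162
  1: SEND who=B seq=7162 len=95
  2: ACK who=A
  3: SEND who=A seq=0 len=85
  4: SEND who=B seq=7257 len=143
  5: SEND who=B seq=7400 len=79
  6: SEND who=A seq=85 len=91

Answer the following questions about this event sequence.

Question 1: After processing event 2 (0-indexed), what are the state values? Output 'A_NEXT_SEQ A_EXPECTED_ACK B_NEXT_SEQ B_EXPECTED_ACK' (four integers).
After event 0: A_seq=0 A_ack=7000 B_seq=7162 B_ack=0
After event 1: A_seq=0 A_ack=7000 B_seq=7257 B_ack=0
After event 2: A_seq=0 A_ack=7000 B_seq=7257 B_ack=0

0 7000 7257 0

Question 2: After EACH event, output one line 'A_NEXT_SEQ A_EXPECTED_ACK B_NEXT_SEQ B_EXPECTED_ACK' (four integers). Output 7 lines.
0 7000 7162 0
0 7000 7257 0
0 7000 7257 0
85 7000 7257 85
85 7000 7400 85
85 7000 7479 85
176 7000 7479 176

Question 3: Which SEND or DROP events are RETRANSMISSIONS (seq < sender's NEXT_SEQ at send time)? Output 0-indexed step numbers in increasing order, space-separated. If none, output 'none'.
Answer: none

Derivation:
Step 0: DROP seq=7000 -> fresh
Step 1: SEND seq=7162 -> fresh
Step 3: SEND seq=0 -> fresh
Step 4: SEND seq=7257 -> fresh
Step 5: SEND seq=7400 -> fresh
Step 6: SEND seq=85 -> fresh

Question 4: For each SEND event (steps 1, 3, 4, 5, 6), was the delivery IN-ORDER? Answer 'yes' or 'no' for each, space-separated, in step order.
Answer: no yes no no yes

Derivation:
Step 1: SEND seq=7162 -> out-of-order
Step 3: SEND seq=0 -> in-order
Step 4: SEND seq=7257 -> out-of-order
Step 5: SEND seq=7400 -> out-of-order
Step 6: SEND seq=85 -> in-order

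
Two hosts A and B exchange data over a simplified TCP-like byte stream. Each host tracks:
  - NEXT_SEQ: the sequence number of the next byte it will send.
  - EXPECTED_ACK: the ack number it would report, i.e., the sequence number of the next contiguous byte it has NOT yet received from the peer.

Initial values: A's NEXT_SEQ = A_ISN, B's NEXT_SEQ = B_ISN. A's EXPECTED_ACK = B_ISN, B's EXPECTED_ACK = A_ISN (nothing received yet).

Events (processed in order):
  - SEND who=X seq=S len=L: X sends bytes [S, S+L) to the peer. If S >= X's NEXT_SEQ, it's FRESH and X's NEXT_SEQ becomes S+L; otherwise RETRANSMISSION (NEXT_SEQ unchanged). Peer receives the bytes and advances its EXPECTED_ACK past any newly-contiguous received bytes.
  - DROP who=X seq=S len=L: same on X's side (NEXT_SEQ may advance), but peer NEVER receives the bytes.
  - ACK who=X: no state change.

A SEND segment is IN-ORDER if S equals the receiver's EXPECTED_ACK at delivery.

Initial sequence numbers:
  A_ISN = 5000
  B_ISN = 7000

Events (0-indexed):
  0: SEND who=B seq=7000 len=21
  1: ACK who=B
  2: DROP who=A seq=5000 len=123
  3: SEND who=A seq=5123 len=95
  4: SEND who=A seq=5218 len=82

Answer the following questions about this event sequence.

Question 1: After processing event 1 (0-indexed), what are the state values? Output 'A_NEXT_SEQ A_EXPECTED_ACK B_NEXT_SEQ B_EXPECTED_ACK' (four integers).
After event 0: A_seq=5000 A_ack=7021 B_seq=7021 B_ack=5000
After event 1: A_seq=5000 A_ack=7021 B_seq=7021 B_ack=5000

5000 7021 7021 5000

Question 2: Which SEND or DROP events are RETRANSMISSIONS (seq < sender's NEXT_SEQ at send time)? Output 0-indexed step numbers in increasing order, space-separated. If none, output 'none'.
Answer: none

Derivation:
Step 0: SEND seq=7000 -> fresh
Step 2: DROP seq=5000 -> fresh
Step 3: SEND seq=5123 -> fresh
Step 4: SEND seq=5218 -> fresh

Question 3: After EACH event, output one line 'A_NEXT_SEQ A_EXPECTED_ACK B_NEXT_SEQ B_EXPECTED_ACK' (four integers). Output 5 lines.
5000 7021 7021 5000
5000 7021 7021 5000
5123 7021 7021 5000
5218 7021 7021 5000
5300 7021 7021 5000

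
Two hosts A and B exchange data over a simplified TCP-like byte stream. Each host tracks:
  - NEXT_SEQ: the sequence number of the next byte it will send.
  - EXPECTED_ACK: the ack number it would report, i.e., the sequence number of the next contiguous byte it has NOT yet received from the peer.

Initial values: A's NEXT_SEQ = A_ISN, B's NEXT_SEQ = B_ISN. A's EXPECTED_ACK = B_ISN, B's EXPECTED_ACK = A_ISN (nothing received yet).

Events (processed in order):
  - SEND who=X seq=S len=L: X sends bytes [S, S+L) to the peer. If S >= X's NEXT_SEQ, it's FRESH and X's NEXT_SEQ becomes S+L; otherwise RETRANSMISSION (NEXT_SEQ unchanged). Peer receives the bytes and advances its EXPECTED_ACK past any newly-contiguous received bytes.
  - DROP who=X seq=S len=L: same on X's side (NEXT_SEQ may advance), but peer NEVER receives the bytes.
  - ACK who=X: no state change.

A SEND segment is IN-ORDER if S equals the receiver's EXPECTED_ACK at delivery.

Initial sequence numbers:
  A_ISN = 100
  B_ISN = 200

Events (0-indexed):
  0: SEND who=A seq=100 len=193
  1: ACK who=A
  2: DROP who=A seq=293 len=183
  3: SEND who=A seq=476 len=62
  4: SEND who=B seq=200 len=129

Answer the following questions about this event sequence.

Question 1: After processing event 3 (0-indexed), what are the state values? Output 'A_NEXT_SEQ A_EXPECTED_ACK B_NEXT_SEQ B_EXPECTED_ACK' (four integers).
After event 0: A_seq=293 A_ack=200 B_seq=200 B_ack=293
After event 1: A_seq=293 A_ack=200 B_seq=200 B_ack=293
After event 2: A_seq=476 A_ack=200 B_seq=200 B_ack=293
After event 3: A_seq=538 A_ack=200 B_seq=200 B_ack=293

538 200 200 293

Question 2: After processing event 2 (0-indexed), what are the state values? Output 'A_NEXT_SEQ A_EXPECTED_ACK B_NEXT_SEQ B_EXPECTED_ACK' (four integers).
After event 0: A_seq=293 A_ack=200 B_seq=200 B_ack=293
After event 1: A_seq=293 A_ack=200 B_seq=200 B_ack=293
After event 2: A_seq=476 A_ack=200 B_seq=200 B_ack=293

476 200 200 293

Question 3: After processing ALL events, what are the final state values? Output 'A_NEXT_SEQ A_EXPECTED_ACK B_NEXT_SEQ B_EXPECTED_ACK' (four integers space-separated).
After event 0: A_seq=293 A_ack=200 B_seq=200 B_ack=293
After event 1: A_seq=293 A_ack=200 B_seq=200 B_ack=293
After event 2: A_seq=476 A_ack=200 B_seq=200 B_ack=293
After event 3: A_seq=538 A_ack=200 B_seq=200 B_ack=293
After event 4: A_seq=538 A_ack=329 B_seq=329 B_ack=293

Answer: 538 329 329 293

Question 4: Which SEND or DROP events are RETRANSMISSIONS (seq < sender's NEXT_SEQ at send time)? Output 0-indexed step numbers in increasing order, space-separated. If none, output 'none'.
Step 0: SEND seq=100 -> fresh
Step 2: DROP seq=293 -> fresh
Step 3: SEND seq=476 -> fresh
Step 4: SEND seq=200 -> fresh

Answer: none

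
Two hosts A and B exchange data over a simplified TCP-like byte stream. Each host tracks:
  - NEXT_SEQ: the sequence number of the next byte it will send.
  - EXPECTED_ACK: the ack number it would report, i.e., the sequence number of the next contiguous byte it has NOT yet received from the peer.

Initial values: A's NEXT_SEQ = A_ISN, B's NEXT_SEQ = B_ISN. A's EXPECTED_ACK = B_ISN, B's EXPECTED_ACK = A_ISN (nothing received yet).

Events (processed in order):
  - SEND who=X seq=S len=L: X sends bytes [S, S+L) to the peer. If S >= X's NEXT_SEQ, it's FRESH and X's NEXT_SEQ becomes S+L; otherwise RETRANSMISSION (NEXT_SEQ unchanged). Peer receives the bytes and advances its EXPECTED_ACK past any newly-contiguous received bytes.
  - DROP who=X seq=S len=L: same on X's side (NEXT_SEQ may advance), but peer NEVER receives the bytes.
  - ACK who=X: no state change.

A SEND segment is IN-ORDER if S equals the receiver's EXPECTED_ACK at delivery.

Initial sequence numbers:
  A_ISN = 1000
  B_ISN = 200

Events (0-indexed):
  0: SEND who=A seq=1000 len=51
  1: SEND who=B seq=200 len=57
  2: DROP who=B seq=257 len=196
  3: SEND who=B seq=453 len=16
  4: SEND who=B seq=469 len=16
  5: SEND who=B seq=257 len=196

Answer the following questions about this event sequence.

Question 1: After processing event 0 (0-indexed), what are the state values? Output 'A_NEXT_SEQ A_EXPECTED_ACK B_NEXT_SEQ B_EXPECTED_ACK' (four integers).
After event 0: A_seq=1051 A_ack=200 B_seq=200 B_ack=1051

1051 200 200 1051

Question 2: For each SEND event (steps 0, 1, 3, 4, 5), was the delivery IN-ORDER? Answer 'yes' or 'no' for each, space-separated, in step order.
Answer: yes yes no no yes

Derivation:
Step 0: SEND seq=1000 -> in-order
Step 1: SEND seq=200 -> in-order
Step 3: SEND seq=453 -> out-of-order
Step 4: SEND seq=469 -> out-of-order
Step 5: SEND seq=257 -> in-order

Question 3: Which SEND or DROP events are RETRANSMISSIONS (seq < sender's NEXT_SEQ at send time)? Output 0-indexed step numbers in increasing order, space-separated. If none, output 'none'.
Answer: 5

Derivation:
Step 0: SEND seq=1000 -> fresh
Step 1: SEND seq=200 -> fresh
Step 2: DROP seq=257 -> fresh
Step 3: SEND seq=453 -> fresh
Step 4: SEND seq=469 -> fresh
Step 5: SEND seq=257 -> retransmit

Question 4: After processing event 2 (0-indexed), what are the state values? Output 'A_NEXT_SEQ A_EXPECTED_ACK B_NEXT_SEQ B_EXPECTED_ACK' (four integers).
After event 0: A_seq=1051 A_ack=200 B_seq=200 B_ack=1051
After event 1: A_seq=1051 A_ack=257 B_seq=257 B_ack=1051
After event 2: A_seq=1051 A_ack=257 B_seq=453 B_ack=1051

1051 257 453 1051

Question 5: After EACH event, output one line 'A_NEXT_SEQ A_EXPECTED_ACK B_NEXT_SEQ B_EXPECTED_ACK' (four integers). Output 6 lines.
1051 200 200 1051
1051 257 257 1051
1051 257 453 1051
1051 257 469 1051
1051 257 485 1051
1051 485 485 1051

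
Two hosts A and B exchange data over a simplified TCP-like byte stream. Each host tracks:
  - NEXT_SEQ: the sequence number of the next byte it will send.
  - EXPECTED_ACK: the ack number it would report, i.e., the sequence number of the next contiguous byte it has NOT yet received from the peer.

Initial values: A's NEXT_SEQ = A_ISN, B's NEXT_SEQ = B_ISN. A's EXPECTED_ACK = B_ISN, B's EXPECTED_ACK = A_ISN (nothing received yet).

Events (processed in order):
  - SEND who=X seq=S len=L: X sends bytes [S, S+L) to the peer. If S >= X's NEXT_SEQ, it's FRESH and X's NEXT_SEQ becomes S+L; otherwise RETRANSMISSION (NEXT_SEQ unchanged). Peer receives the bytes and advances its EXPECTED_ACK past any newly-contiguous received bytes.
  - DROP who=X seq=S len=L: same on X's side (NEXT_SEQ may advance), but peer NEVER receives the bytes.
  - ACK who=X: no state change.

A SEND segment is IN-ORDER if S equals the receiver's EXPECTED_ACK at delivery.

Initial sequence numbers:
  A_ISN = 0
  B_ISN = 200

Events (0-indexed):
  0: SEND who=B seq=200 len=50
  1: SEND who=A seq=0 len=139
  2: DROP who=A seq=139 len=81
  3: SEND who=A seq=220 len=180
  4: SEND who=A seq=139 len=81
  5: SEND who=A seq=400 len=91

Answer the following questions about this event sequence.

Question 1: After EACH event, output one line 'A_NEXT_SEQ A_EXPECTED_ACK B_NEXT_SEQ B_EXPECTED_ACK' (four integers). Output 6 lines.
0 250 250 0
139 250 250 139
220 250 250 139
400 250 250 139
400 250 250 400
491 250 250 491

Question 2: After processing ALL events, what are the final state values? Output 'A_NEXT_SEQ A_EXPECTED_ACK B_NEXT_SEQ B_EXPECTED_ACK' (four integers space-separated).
Answer: 491 250 250 491

Derivation:
After event 0: A_seq=0 A_ack=250 B_seq=250 B_ack=0
After event 1: A_seq=139 A_ack=250 B_seq=250 B_ack=139
After event 2: A_seq=220 A_ack=250 B_seq=250 B_ack=139
After event 3: A_seq=400 A_ack=250 B_seq=250 B_ack=139
After event 4: A_seq=400 A_ack=250 B_seq=250 B_ack=400
After event 5: A_seq=491 A_ack=250 B_seq=250 B_ack=491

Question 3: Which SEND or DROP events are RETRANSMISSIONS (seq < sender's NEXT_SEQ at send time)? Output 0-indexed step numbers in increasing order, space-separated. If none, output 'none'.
Step 0: SEND seq=200 -> fresh
Step 1: SEND seq=0 -> fresh
Step 2: DROP seq=139 -> fresh
Step 3: SEND seq=220 -> fresh
Step 4: SEND seq=139 -> retransmit
Step 5: SEND seq=400 -> fresh

Answer: 4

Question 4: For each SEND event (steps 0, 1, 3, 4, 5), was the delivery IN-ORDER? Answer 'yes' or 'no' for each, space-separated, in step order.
Answer: yes yes no yes yes

Derivation:
Step 0: SEND seq=200 -> in-order
Step 1: SEND seq=0 -> in-order
Step 3: SEND seq=220 -> out-of-order
Step 4: SEND seq=139 -> in-order
Step 5: SEND seq=400 -> in-order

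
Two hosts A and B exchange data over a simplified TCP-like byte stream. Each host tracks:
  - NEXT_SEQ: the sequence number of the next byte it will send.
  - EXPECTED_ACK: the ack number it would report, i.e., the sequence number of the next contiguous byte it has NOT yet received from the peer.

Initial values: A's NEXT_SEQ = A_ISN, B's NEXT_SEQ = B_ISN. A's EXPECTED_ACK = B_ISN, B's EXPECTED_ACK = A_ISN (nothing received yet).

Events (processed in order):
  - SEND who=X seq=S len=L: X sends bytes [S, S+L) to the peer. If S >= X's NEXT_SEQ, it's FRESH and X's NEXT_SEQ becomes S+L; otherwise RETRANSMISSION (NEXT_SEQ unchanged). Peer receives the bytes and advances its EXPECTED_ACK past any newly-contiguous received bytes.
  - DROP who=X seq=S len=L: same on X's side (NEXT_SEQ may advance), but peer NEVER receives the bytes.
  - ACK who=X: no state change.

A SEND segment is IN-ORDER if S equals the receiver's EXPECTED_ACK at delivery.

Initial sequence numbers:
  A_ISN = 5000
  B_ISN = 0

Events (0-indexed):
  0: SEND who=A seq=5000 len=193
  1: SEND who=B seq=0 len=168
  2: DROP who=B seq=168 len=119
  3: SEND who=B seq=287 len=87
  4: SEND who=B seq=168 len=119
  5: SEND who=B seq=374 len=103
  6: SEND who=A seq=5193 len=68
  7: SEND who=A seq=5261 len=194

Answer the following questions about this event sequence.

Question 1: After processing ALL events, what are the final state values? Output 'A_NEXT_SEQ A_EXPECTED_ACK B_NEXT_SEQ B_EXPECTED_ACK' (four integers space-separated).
After event 0: A_seq=5193 A_ack=0 B_seq=0 B_ack=5193
After event 1: A_seq=5193 A_ack=168 B_seq=168 B_ack=5193
After event 2: A_seq=5193 A_ack=168 B_seq=287 B_ack=5193
After event 3: A_seq=5193 A_ack=168 B_seq=374 B_ack=5193
After event 4: A_seq=5193 A_ack=374 B_seq=374 B_ack=5193
After event 5: A_seq=5193 A_ack=477 B_seq=477 B_ack=5193
After event 6: A_seq=5261 A_ack=477 B_seq=477 B_ack=5261
After event 7: A_seq=5455 A_ack=477 B_seq=477 B_ack=5455

Answer: 5455 477 477 5455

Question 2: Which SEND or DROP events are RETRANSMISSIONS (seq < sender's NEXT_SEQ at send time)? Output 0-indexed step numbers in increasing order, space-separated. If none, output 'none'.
Step 0: SEND seq=5000 -> fresh
Step 1: SEND seq=0 -> fresh
Step 2: DROP seq=168 -> fresh
Step 3: SEND seq=287 -> fresh
Step 4: SEND seq=168 -> retransmit
Step 5: SEND seq=374 -> fresh
Step 6: SEND seq=5193 -> fresh
Step 7: SEND seq=5261 -> fresh

Answer: 4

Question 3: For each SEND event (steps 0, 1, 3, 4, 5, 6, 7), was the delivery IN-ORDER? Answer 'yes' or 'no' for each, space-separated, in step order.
Answer: yes yes no yes yes yes yes

Derivation:
Step 0: SEND seq=5000 -> in-order
Step 1: SEND seq=0 -> in-order
Step 3: SEND seq=287 -> out-of-order
Step 4: SEND seq=168 -> in-order
Step 5: SEND seq=374 -> in-order
Step 6: SEND seq=5193 -> in-order
Step 7: SEND seq=5261 -> in-order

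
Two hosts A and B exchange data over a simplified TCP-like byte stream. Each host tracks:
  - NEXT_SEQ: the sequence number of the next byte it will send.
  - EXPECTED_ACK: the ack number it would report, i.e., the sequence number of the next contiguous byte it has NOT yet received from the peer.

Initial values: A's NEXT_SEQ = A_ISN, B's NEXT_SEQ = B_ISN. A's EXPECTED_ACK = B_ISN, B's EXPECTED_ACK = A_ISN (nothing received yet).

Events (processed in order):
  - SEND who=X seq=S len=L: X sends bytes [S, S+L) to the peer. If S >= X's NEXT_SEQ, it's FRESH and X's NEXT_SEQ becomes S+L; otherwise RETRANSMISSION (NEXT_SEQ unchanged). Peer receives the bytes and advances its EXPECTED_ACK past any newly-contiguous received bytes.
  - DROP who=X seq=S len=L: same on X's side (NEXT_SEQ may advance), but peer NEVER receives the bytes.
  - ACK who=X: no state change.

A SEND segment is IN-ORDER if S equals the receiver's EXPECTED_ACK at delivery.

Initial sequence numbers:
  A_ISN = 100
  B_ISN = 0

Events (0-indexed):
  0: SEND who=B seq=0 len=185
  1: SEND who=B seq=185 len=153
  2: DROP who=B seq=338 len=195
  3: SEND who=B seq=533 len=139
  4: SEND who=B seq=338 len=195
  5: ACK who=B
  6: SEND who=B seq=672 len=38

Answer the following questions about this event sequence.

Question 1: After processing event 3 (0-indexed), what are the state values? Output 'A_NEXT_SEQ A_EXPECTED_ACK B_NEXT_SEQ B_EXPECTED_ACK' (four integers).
After event 0: A_seq=100 A_ack=185 B_seq=185 B_ack=100
After event 1: A_seq=100 A_ack=338 B_seq=338 B_ack=100
After event 2: A_seq=100 A_ack=338 B_seq=533 B_ack=100
After event 3: A_seq=100 A_ack=338 B_seq=672 B_ack=100

100 338 672 100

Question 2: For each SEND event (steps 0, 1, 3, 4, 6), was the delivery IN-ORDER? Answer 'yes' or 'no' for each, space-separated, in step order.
Step 0: SEND seq=0 -> in-order
Step 1: SEND seq=185 -> in-order
Step 3: SEND seq=533 -> out-of-order
Step 4: SEND seq=338 -> in-order
Step 6: SEND seq=672 -> in-order

Answer: yes yes no yes yes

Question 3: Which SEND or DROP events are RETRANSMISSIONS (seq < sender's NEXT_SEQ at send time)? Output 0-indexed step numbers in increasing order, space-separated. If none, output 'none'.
Step 0: SEND seq=0 -> fresh
Step 1: SEND seq=185 -> fresh
Step 2: DROP seq=338 -> fresh
Step 3: SEND seq=533 -> fresh
Step 4: SEND seq=338 -> retransmit
Step 6: SEND seq=672 -> fresh

Answer: 4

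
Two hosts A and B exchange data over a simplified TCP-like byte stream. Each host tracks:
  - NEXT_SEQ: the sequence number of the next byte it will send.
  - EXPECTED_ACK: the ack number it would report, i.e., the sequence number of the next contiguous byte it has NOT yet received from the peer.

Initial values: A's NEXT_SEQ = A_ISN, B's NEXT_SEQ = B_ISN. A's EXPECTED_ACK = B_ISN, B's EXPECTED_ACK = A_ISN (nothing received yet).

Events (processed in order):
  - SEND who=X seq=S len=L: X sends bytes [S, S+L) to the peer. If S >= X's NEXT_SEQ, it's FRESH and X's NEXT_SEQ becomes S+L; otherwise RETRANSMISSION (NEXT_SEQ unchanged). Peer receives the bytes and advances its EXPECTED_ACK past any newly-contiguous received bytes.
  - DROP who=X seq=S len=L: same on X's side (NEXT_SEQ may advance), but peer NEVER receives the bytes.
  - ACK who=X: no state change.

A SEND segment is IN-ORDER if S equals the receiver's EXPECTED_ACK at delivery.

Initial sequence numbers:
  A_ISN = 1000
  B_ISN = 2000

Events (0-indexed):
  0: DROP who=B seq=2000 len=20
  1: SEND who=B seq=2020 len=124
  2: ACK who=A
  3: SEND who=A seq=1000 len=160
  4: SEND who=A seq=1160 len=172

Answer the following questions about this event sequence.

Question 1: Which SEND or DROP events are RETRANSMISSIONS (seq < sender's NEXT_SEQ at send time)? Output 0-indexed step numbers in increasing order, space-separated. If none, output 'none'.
Answer: none

Derivation:
Step 0: DROP seq=2000 -> fresh
Step 1: SEND seq=2020 -> fresh
Step 3: SEND seq=1000 -> fresh
Step 4: SEND seq=1160 -> fresh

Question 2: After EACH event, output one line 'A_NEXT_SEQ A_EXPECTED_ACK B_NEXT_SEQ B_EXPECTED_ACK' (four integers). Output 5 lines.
1000 2000 2020 1000
1000 2000 2144 1000
1000 2000 2144 1000
1160 2000 2144 1160
1332 2000 2144 1332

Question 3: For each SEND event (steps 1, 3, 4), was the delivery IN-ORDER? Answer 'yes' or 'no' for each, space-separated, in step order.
Answer: no yes yes

Derivation:
Step 1: SEND seq=2020 -> out-of-order
Step 3: SEND seq=1000 -> in-order
Step 4: SEND seq=1160 -> in-order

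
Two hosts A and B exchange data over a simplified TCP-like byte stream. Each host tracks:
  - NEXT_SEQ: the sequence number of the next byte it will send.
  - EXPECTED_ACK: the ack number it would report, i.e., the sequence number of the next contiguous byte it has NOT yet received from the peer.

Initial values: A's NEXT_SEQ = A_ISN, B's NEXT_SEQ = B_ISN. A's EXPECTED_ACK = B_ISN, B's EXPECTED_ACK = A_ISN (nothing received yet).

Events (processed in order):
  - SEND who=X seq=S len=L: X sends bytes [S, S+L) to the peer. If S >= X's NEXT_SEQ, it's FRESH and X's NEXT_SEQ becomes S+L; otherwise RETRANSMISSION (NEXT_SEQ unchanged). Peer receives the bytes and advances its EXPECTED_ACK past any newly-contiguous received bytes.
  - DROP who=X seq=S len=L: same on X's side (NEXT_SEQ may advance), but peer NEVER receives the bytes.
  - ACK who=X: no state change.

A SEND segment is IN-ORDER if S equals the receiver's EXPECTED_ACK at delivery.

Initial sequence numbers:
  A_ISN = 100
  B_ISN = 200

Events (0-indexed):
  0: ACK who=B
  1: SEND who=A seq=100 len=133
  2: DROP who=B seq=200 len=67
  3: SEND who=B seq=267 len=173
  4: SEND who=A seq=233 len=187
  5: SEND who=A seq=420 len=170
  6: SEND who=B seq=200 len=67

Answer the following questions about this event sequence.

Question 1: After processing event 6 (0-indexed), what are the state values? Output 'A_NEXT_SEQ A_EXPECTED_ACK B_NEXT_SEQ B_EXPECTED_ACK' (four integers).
After event 0: A_seq=100 A_ack=200 B_seq=200 B_ack=100
After event 1: A_seq=233 A_ack=200 B_seq=200 B_ack=233
After event 2: A_seq=233 A_ack=200 B_seq=267 B_ack=233
After event 3: A_seq=233 A_ack=200 B_seq=440 B_ack=233
After event 4: A_seq=420 A_ack=200 B_seq=440 B_ack=420
After event 5: A_seq=590 A_ack=200 B_seq=440 B_ack=590
After event 6: A_seq=590 A_ack=440 B_seq=440 B_ack=590

590 440 440 590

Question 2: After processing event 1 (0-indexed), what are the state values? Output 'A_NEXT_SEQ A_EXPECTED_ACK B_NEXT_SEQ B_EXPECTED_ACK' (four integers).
After event 0: A_seq=100 A_ack=200 B_seq=200 B_ack=100
After event 1: A_seq=233 A_ack=200 B_seq=200 B_ack=233

233 200 200 233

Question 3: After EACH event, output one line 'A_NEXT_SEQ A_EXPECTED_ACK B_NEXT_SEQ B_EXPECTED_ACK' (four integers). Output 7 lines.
100 200 200 100
233 200 200 233
233 200 267 233
233 200 440 233
420 200 440 420
590 200 440 590
590 440 440 590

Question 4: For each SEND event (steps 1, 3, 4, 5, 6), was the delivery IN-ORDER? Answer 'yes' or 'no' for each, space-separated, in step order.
Step 1: SEND seq=100 -> in-order
Step 3: SEND seq=267 -> out-of-order
Step 4: SEND seq=233 -> in-order
Step 5: SEND seq=420 -> in-order
Step 6: SEND seq=200 -> in-order

Answer: yes no yes yes yes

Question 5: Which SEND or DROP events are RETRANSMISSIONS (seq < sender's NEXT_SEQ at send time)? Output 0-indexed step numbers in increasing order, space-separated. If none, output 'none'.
Answer: 6

Derivation:
Step 1: SEND seq=100 -> fresh
Step 2: DROP seq=200 -> fresh
Step 3: SEND seq=267 -> fresh
Step 4: SEND seq=233 -> fresh
Step 5: SEND seq=420 -> fresh
Step 6: SEND seq=200 -> retransmit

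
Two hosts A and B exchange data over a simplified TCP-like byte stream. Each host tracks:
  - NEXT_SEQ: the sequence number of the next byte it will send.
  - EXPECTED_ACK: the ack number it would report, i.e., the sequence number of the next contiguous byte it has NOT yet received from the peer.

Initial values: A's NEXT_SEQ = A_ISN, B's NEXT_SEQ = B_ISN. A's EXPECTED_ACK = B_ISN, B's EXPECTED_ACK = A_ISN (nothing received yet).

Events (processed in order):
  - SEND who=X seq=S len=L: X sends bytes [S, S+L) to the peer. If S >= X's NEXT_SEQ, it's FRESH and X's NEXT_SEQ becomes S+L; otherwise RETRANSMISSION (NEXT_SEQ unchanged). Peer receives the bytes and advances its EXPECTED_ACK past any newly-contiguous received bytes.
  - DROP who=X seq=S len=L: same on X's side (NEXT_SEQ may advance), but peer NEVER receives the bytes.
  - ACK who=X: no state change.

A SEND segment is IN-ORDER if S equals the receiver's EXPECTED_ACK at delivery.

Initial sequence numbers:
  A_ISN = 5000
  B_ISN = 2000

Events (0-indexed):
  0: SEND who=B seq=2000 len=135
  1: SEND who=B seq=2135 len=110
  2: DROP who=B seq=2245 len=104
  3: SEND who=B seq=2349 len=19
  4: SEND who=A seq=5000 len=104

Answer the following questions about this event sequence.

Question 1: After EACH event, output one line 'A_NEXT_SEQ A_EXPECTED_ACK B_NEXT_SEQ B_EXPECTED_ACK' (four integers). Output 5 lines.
5000 2135 2135 5000
5000 2245 2245 5000
5000 2245 2349 5000
5000 2245 2368 5000
5104 2245 2368 5104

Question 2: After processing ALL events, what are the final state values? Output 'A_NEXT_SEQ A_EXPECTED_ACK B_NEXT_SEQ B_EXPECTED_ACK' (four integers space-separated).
After event 0: A_seq=5000 A_ack=2135 B_seq=2135 B_ack=5000
After event 1: A_seq=5000 A_ack=2245 B_seq=2245 B_ack=5000
After event 2: A_seq=5000 A_ack=2245 B_seq=2349 B_ack=5000
After event 3: A_seq=5000 A_ack=2245 B_seq=2368 B_ack=5000
After event 4: A_seq=5104 A_ack=2245 B_seq=2368 B_ack=5104

Answer: 5104 2245 2368 5104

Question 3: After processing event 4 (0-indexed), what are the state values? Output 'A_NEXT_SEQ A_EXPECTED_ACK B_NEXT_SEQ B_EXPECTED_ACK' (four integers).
After event 0: A_seq=5000 A_ack=2135 B_seq=2135 B_ack=5000
After event 1: A_seq=5000 A_ack=2245 B_seq=2245 B_ack=5000
After event 2: A_seq=5000 A_ack=2245 B_seq=2349 B_ack=5000
After event 3: A_seq=5000 A_ack=2245 B_seq=2368 B_ack=5000
After event 4: A_seq=5104 A_ack=2245 B_seq=2368 B_ack=5104

5104 2245 2368 5104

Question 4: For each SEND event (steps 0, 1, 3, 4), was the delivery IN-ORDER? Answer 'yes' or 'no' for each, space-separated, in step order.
Answer: yes yes no yes

Derivation:
Step 0: SEND seq=2000 -> in-order
Step 1: SEND seq=2135 -> in-order
Step 3: SEND seq=2349 -> out-of-order
Step 4: SEND seq=5000 -> in-order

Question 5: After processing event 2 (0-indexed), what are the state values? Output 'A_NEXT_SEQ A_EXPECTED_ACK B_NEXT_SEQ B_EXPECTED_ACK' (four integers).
After event 0: A_seq=5000 A_ack=2135 B_seq=2135 B_ack=5000
After event 1: A_seq=5000 A_ack=2245 B_seq=2245 B_ack=5000
After event 2: A_seq=5000 A_ack=2245 B_seq=2349 B_ack=5000

5000 2245 2349 5000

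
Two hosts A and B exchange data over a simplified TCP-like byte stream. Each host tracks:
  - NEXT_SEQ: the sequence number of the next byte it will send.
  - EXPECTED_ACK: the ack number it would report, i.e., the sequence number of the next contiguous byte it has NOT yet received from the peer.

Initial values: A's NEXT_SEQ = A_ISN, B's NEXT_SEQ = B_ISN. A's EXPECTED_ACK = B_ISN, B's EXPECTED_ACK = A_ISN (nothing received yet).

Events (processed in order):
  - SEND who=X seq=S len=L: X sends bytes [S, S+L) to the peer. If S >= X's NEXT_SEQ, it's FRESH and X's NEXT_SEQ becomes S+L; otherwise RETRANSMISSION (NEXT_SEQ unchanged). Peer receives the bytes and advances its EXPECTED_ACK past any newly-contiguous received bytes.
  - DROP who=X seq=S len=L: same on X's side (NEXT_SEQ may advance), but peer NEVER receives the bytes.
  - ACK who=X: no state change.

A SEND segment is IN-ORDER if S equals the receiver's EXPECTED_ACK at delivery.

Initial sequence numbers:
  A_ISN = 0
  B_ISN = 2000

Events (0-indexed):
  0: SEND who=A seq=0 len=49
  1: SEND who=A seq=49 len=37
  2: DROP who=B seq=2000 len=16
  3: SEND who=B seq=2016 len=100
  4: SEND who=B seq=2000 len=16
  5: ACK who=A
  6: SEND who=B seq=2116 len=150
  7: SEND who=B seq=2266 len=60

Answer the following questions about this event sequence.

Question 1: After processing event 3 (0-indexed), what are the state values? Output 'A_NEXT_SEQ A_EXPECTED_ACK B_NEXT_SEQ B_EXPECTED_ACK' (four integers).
After event 0: A_seq=49 A_ack=2000 B_seq=2000 B_ack=49
After event 1: A_seq=86 A_ack=2000 B_seq=2000 B_ack=86
After event 2: A_seq=86 A_ack=2000 B_seq=2016 B_ack=86
After event 3: A_seq=86 A_ack=2000 B_seq=2116 B_ack=86

86 2000 2116 86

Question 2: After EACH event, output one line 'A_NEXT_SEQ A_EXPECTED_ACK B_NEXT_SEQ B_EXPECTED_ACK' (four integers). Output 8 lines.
49 2000 2000 49
86 2000 2000 86
86 2000 2016 86
86 2000 2116 86
86 2116 2116 86
86 2116 2116 86
86 2266 2266 86
86 2326 2326 86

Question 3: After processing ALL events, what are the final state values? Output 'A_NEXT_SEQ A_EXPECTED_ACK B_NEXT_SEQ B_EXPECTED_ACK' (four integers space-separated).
After event 0: A_seq=49 A_ack=2000 B_seq=2000 B_ack=49
After event 1: A_seq=86 A_ack=2000 B_seq=2000 B_ack=86
After event 2: A_seq=86 A_ack=2000 B_seq=2016 B_ack=86
After event 3: A_seq=86 A_ack=2000 B_seq=2116 B_ack=86
After event 4: A_seq=86 A_ack=2116 B_seq=2116 B_ack=86
After event 5: A_seq=86 A_ack=2116 B_seq=2116 B_ack=86
After event 6: A_seq=86 A_ack=2266 B_seq=2266 B_ack=86
After event 7: A_seq=86 A_ack=2326 B_seq=2326 B_ack=86

Answer: 86 2326 2326 86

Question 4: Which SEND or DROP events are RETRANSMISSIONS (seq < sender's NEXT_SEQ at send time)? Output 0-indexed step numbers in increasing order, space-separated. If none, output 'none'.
Step 0: SEND seq=0 -> fresh
Step 1: SEND seq=49 -> fresh
Step 2: DROP seq=2000 -> fresh
Step 3: SEND seq=2016 -> fresh
Step 4: SEND seq=2000 -> retransmit
Step 6: SEND seq=2116 -> fresh
Step 7: SEND seq=2266 -> fresh

Answer: 4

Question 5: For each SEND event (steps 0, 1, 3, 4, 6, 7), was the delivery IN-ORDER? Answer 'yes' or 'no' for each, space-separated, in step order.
Answer: yes yes no yes yes yes

Derivation:
Step 0: SEND seq=0 -> in-order
Step 1: SEND seq=49 -> in-order
Step 3: SEND seq=2016 -> out-of-order
Step 4: SEND seq=2000 -> in-order
Step 6: SEND seq=2116 -> in-order
Step 7: SEND seq=2266 -> in-order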